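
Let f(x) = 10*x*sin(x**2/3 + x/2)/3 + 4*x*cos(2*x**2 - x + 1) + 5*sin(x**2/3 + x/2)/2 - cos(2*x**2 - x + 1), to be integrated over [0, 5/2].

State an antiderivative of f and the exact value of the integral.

Integrate term by term and add the pieces.
F(x) = sin(2*x**2 - x + 1) - 5*cos(x**2/3 + x/2) is an antiderivative of f.
Check: d/dx[sin(2*x**2 - x + 1) - 5*cos(x**2/3 + x/2)] = 10*x*sin(x**2/3 + x/2)/3 + 4*x*cos(2*x**2 - x + 1) + 5*sin(x**2/3 + x/2)/2 - cos(2*x**2 - x + 1) = f(x).
F(5/2) = sin(11) - 5*cos(10/3); F(0) = -5 + sin(1).
Integral = F(5/2) - F(0) = sin(11) - sin(1) - 5*cos(10/3) + 5.

Antiderivative: F(x) = sin(2*x**2 - x + 1) - 5*cos(x**2/3 + x/2); value = sin(11) - sin(1) - 5*cos(10/3) + 5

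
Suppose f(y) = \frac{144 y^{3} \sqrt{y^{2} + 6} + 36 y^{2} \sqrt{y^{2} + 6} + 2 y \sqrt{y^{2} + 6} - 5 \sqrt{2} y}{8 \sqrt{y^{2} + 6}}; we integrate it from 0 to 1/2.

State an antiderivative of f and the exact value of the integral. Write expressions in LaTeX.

Recover f(y) by differentiating a candidate F(y); any mismatch rules it out.
F(y) = \frac{\left(- 3 y^{2} - \frac{y}{2}\right)^{2}}{2} - \frac{5 \sqrt{\frac{y^{2}}{2} + 3}}{4} is an antiderivative of f.
Check: d/dy[\frac{\left(- 3 y^{2} - \frac{y}{2}\right)^{2}}{2} - \frac{5 \sqrt{\frac{y^{2}}{2} + 3}}{4}] = \frac{144 y^{3} \sqrt{y^{2} + 6} + 36 y^{2} \sqrt{y^{2} + 6} + 2 y \sqrt{y^{2} + 6} - 5 \sqrt{2} y}{8 \sqrt{y^{2} + 6}} = f(y).
F(1/2) = \frac{1}{2} - \frac{25 \sqrt{2}}{16}; F(0) = - \frac{5 \sqrt{3}}{4}.
Integral = F(1/2) - F(0) = - \frac{25 \sqrt{2}}{16} + \frac{1}{2} + \frac{5 \sqrt{3}}{4}.

Antiderivative: F(y) = \frac{\left(- 3 y^{2} - \frac{y}{2}\right)^{2}}{2} - \frac{5 \sqrt{\frac{y^{2}}{2} + 3}}{4}; value = - \frac{25 \sqrt{2}}{16} + \frac{1}{2} + \frac{5 \sqrt{3}}{4}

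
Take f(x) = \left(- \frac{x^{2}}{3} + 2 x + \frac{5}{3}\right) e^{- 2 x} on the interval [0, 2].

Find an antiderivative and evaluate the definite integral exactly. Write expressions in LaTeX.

Antiderivative: F(x) = \frac{\left(2 x^{2} - 10 x - 15\right) e^{- 2 x}}{12}; value = \frac{5}{4} - \frac{9}{4 e^{4}}

f has the shape u'v + uv' for u = \frac{x^{2}}{6} - \frac{5 x}{6} - \frac{5}{4} and v = e^{- 2 x} — it is the derivative of the product u*v.
F(x) = \frac{\left(2 x^{2} - 10 x - 15\right) e^{- 2 x}}{12} is an antiderivative of f.
Check: d/dx[\frac{\left(2 x^{2} - 10 x - 15\right) e^{- 2 x}}{12}] = \frac{\left(- x^{2} + 6 x + 5\right) e^{- 2 x}}{3}, which equals f(x).
F(2) = - \frac{9}{4 e^{4}}; F(0) = - \frac{5}{4}.
Integral = F(2) - F(0) = \frac{5}{4} - \frac{9}{4 e^{4}}.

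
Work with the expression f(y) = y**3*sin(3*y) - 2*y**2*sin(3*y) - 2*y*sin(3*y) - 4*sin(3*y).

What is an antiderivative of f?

The integrand splits into summands that can be handled one at a time.
Check: d/dy[-y**3*cos(3*y)/3 + y**2*sin(3*y)/3 + 2*y**2*cos(3*y)/3 - 4*y*sin(3*y)/9 + 8*y*cos(3*y)/9 - 8*sin(3*y)/27 + 32*cos(3*y)/27] = y**3*sin(3*y) - 2*y**2*sin(3*y) - 2*y*sin(3*y) - 4*sin(3*y) = f(y).

An antiderivative is F(y) = -y**3*cos(3*y)/3 + y**2*sin(3*y)/3 + 2*y**2*cos(3*y)/3 - 4*y*sin(3*y)/9 + 8*y*cos(3*y)/9 - 8*sin(3*y)/27 + 32*cos(3*y)/27.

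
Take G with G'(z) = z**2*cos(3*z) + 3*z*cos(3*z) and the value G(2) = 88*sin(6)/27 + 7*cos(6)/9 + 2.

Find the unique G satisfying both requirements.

Integrate term by term and add the pieces.
A general antiderivative is z**2*sin(3*z)/3 + z*sin(3*z) + 2*z*cos(3*z)/9 - 2*sin(3*z)/27 + cos(3*z)/3 + C.
The condition gives C = 88*sin(6)/27 + 7*cos(6)/9 + 2 - (88*sin(6)/27 + 7*cos(6)/9) = 2.
So G(z) = z**2*sin(3*z)/3 + z*sin(3*z) + 2*z*cos(3*z)/9 - 2*sin(3*z)/27 + cos(3*z)/3 + 2.
Check: d/dz[z**2*sin(3*z)/3 + z*sin(3*z) + 2*z*cos(3*z)/9 - 2*sin(3*z)/27 + cos(3*z)/3 + 2] = z**2*cos(3*z) + 3*z*cos(3*z) = G'(z).

G(z) = z**2*sin(3*z)/3 + z*sin(3*z) + 2*z*cos(3*z)/9 - 2*sin(3*z)/27 + cos(3*z)/3 + 2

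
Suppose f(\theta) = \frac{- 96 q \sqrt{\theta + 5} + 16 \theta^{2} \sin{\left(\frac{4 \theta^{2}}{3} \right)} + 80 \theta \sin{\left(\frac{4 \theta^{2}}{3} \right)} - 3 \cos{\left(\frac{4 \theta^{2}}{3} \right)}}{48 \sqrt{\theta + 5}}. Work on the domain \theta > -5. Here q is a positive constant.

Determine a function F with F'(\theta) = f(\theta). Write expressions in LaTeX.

A first test for any F(\theta): its \theta-derivative must equal f(\theta) identically.
Check: d/d\theta[- \frac{16 q \theta + \sqrt{\theta + 5} \cos{\left(\frac{4 \theta^{2}}{3} \right)}}{8}] = \frac{- 96 q \sqrt{\theta + 5} + 16 \theta^{2} \sin{\left(\frac{4 \theta^{2}}{3} \right)} + 80 \theta \sin{\left(\frac{4 \theta^{2}}{3} \right)} - 3 \cos{\left(\frac{4 \theta^{2}}{3} \right)}}{48 \sqrt{\theta + 5}} = f(\theta).

An antiderivative is F(\theta) = - \frac{16 q \theta + \sqrt{\theta + 5} \cos{\left(\frac{4 \theta^{2}}{3} \right)}}{8}.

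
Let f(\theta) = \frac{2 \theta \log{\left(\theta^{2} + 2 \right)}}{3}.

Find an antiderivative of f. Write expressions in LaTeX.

Since d/d\theta undoes antidifferentiation here, F'(\theta) = f(\theta) is required of F(\theta).
Check: d/d\theta[\frac{\theta^{2} \log{\left(\theta^{2} + 2 \right)}}{3} - \frac{\theta^{2}}{3} + \frac{2 \log{\left(\theta^{2} + 2 \right)}}{3}] = \frac{2 \theta \log{\left(\theta^{2} + 2 \right)}}{3} = f(\theta).

An antiderivative is F(\theta) = \frac{\theta^{2} \log{\left(\theta^{2} + 2 \right)}}{3} - \frac{\theta^{2}}{3} + \frac{2 \log{\left(\theta^{2} + 2 \right)}}{3}.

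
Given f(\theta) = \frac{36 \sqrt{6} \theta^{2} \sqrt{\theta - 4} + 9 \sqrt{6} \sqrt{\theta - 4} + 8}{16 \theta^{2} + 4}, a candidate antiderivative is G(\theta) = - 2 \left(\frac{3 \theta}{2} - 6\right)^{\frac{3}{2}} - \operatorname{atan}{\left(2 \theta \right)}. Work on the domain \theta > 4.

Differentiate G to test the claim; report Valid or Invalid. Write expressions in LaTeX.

d/d\theta[G] = \frac{- 36 \sqrt{3} \theta^{2} \sqrt{\theta - 4} - 9 \sqrt{3} \sqrt{\theta - 4} - 4 \sqrt{2}}{8 \sqrt{2} \theta^{2} + 2 \sqrt{2}}
d/d\theta[G] - f(\theta) = \frac{- 36 \sqrt{3} \theta^{2} \sqrt{\theta - 4} - 9 \sqrt{3} \sqrt{\theta - 4} - 4 \sqrt{2}}{4 \sqrt{2} \theta^{2} + \sqrt{2}} != 0.

Invalid: d/d\theta[G] - f = \frac{- 36 \sqrt{3} \theta^{2} \sqrt{\theta - 4} - 9 \sqrt{3} \sqrt{\theta - 4} - 4 \sqrt{2}}{4 \sqrt{2} \theta^{2} + \sqrt{2}}, which is not 0.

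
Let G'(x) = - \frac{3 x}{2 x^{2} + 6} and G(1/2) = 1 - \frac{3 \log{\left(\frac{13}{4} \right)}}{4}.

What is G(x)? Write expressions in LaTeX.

G(x) = 1 - \frac{3 \log{\left(x^{2} + 3 \right)}}{4}

The substitution u = x^{2} + 3 works: G'(x) is exactly (dG/du)*(du/dx) for that inner function.
A general antiderivative is - \frac{3 \log{\left(x^{2} + 3 \right)}}{4} + C.
The condition gives C = 1 - \frac{3 \log{\left(\frac{13}{4} \right)}}{4} - (- \frac{3 \log{\left(\frac{13}{4} \right)}}{4}) = 1.
So G(x) = 1 - \frac{3 \log{\left(x^{2} + 3 \right)}}{4}.
Check: d/dx[1 - \frac{3 \log{\left(x^{2} + 3 \right)}}{4}] = - \frac{3 x}{2 x^{2} + 6} = G'(x).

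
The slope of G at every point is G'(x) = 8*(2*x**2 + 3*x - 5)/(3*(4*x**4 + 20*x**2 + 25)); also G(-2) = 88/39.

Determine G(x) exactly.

G'(x) has the shape u'v + uv' for u = 1/(x**2 + 5/2) and v = -4*x/3 - 1 — it is the derivative of the product u*v.
A general antiderivative is (-4*x/3 - 1)/(x**2 + 5/2) + C.
The condition gives C = 88/39 - (10/39) = 2.
So G(x) = (12*x**2 - 8*x + 24)/(6*x**2 + 15).
Check: d/dx[(12*x**2 - 8*x + 24)/(6*x**2 + 15)] = (16*x**2 + 24*x - 40)/(12*x**4 + 60*x**2 + 75), which equals G'(x).

G(x) = (12*x**2 - 8*x + 24)/(6*x**2 + 15)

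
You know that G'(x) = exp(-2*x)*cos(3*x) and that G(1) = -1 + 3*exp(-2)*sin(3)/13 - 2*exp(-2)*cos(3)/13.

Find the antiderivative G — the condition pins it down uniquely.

Check a candidate G(x) by differentiating: d/dx[G] must match the given G'(x).
A general antiderivative is 3*exp(-2*x)*sin(3*x)/13 - 2*exp(-2*x)*cos(3*x)/13 + C.
The condition gives C = -1 + 3*exp(-2)*sin(3)/13 - 2*exp(-2)*cos(3)/13 - (3*exp(-2)*sin(3)/13 - 2*exp(-2)*cos(3)/13) = -1.
So G(x) = -1 + 3*exp(-2*x)*sin(3*x)/13 - 2*exp(-2*x)*cos(3*x)/13.
Check: d/dx[-1 + 3*exp(-2*x)*sin(3*x)/13 - 2*exp(-2*x)*cos(3*x)/13] = exp(-2*x)*cos(3*x) = G'(x).

G(x) = -1 + 3*exp(-2*x)*sin(3*x)/13 - 2*exp(-2*x)*cos(3*x)/13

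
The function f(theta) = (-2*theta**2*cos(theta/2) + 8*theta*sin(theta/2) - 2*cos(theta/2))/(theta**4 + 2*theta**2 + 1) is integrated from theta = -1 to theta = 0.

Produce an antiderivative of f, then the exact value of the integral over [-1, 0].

f has the shape u'v + uv' for u = -2/(theta**2/2 + 1/2) and v = sin(theta/2) — it is the derivative of the product u*v.
F(theta) = -2*sin(theta/2)/(theta**2/2 + 1/2) is an antiderivative of f.
Check: d/dtheta[-2*sin(theta/2)/(theta**2/2 + 1/2)] = (-2*theta**2*cos(theta/2) + 8*theta*sin(theta/2) - 2*cos(theta/2))/(theta**4 + 2*theta**2 + 1) = f(theta).
F(0) = 0; F(-1) = 2*sin(1/2).
Integral = F(0) - F(-1) = -2*sin(1/2).

Antiderivative: F(theta) = -2*sin(theta/2)/(theta**2/2 + 1/2); value = -2*sin(1/2)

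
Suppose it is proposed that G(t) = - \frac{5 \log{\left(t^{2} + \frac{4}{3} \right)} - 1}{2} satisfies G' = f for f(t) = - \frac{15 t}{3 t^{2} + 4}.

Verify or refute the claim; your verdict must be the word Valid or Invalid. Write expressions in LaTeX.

d/dt[G] = - \frac{15 t}{3 t^{2} + 4}
This equals f(t) exactly, so the claim holds.

Valid - differentiating G returns exactly f.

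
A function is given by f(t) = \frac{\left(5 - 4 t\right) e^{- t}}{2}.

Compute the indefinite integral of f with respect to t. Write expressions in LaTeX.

F(t) = \frac{\left(4 t - 1\right) e^{- t}}{2} + C

Recognize the product-rule pattern: f = u'v + uv' with u = 2 t - \frac{1}{2}, v = e^{- t}, so integration by parts undoes it.
Check: d/dt[\frac{\left(4 t - 1\right) e^{- t}}{2}] = \frac{\left(5 - 4 t\right) e^{- t}}{2} = f(t).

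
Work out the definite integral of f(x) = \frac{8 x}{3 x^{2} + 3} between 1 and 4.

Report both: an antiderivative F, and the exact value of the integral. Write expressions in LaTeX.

Antiderivative: F(x) = \frac{4 \log{\left(x^{2} + 1 \right)}}{3}; value = - \frac{4 \log{\left(4 \right)}}{3} + \frac{4 \log{\left(34 \right)}}{3}

The substitution u = 2 x^{2} + 2 works: f is exactly (dF/du)*(du/dx) for that inner function.
F(x) = \frac{4 \log{\left(x^{2} + 1 \right)}}{3} is an antiderivative of f.
Check: d/dx[\frac{4 \log{\left(x^{2} + 1 \right)}}{3}] = \frac{8 x}{3 x^{2} + 3} = f(x).
F(4) = \frac{4 \log{\left(17 \right)}}{3}; F(1) = \frac{4 \log{\left(2 \right)}}{3}.
Integral = F(4) - F(1) = - \frac{4 \log{\left(4 \right)}}{3} + \frac{4 \log{\left(34 \right)}}{3}.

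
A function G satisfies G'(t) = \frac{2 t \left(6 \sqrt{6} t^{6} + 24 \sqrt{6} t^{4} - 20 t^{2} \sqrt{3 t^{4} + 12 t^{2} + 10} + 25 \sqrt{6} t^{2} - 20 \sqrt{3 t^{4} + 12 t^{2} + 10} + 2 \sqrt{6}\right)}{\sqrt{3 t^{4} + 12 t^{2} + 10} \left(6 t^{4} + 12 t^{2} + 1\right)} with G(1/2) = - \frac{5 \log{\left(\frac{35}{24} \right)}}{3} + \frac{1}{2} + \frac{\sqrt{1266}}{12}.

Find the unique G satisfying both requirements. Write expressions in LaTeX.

Differentiate the proposed G(t) back; it has to land on the given G'(t).
A general antiderivative is 2 \sqrt{\frac{t^{4}}{2} + 2 t^{2} + \frac{5}{3}} - \frac{5 \log{\left(2 t^{4} + 4 t^{2} + \frac{1}{3} \right)}}{3} + C.
The condition gives C = - \frac{5 \log{\left(\frac{35}{24} \right)}}{3} + \frac{1}{2} + \frac{\sqrt{1266}}{12} - (- \frac{5 \log{\left(\frac{35}{24} \right)}}{3} + \frac{\sqrt{1266}}{12}) = \frac{1}{2}.
So G(t) = - \frac{- 2 \sqrt{6} \sqrt{3 t^{4} + 12 t^{2} + 10} + 10 \log{\left(2 t^{4} + 4 t^{2} + \frac{1}{3} \right)} - 3}{6}.
Check: d/dt[- \frac{- 2 \sqrt{6} \sqrt{3 t^{4} + 12 t^{2} + 10} + 10 \log{\left(2 t^{4} + 4 t^{2} + \frac{1}{3} \right)} - 3}{6}] = \frac{12 \sqrt{6} t^{7} + 48 \sqrt{6} t^{5} - 40 t^{3} \sqrt{3 t^{4} + 12 t^{2} + 10} + 50 \sqrt{6} t^{3} - 40 t \sqrt{3 t^{4} + 12 t^{2} + 10} + 4 \sqrt{6} t}{6 t^{4} \sqrt{3 t^{4} + 12 t^{2} + 10} + 12 t^{2} \sqrt{3 t^{4} + 12 t^{2} + 10} + \sqrt{3 t^{4} + 12 t^{2} + 10}}, which equals G'(t).

G(t) = - \frac{- 2 \sqrt{6} \sqrt{3 t^{4} + 12 t^{2} + 10} + 10 \log{\left(2 t^{4} + 4 t^{2} + \frac{1}{3} \right)} - 3}{6}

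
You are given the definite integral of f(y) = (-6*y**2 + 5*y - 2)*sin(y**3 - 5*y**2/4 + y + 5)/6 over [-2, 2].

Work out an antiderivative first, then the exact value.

Antiderivative: F(y) = cos(y**3 - 5*y**2/4 + y + 5)/3; value = 0

f matches the chain-rule pattern g'(h)*h' with inner function h(y) = y**3 - 5*y**2/4 + y + 5; substituting u = h(y) collapses the integral.
F(y) = cos(y**3 - 5*y**2/4 + y + 5)/3 is an antiderivative of f.
Check: d/dy[cos(y**3 - 5*y**2/4 + y + 5)/3] = -y**2*sin(y**3 - 5*y**2/4 + y + 5) + 5*y*sin(y**3 - 5*y**2/4 + y + 5)/6 - sin(y**3 - 5*y**2/4 + y + 5)/3, which equals f(y).
F(2) = cos(10)/3; F(-2) = cos(10)/3.
Integral = F(2) - F(-2) = 0.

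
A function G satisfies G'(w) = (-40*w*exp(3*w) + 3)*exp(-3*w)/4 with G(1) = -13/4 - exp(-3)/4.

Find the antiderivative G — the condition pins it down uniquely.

The proposed G(w) is checked by its d/dw: the result must match the given G'(w).
A general antiderivative is -5*w**2 - 1/4 - exp(-3*w)/4 + C.
The condition gives C = -13/4 - exp(-3)/4 - (-21/4 - exp(-3)/4) = 2.
So G(w) = (-20*w**2*exp(3*w) + 7*exp(3*w) - 1)*exp(-3*w)/4.
Check: d/dw[(-20*w**2*exp(3*w) + 7*exp(3*w) - 1)*exp(-3*w)/4] = (-40*w*exp(3*w) + 3)*exp(-3*w)/4 = G'(w).

G(w) = (-20*w**2*exp(3*w) + 7*exp(3*w) - 1)*exp(-3*w)/4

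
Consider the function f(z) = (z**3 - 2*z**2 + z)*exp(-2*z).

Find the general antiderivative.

F(z) = (-4*z**3 + 2*z**2 - 2*z - 1)*exp(-2*z)/8 + C

f has the shape u'v + uv' for u = -z**3/2 + z**2/4 - z/4 - 1/8 and v = exp(-2*z) — it is the derivative of the product u*v.
Check: d/dz[(-4*z**3 + 2*z**2 - 2*z - 1)*exp(-2*z)/8] = (z**3 - 2*z**2 + z)*exp(-2*z) = f(z).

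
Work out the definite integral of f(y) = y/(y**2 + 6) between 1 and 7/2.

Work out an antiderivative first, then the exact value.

The substitution u = y**2 + 6 works: f is exactly (dF/du)*(du/dy) for that inner function.
F(y) = log(y**2 + 6)/2 is an antiderivative of f.
Check: d/dy[log(y**2 + 6)/2] = y/(y**2 + 6) = f(y).
F(7/2) = log(73/4)/2; F(1) = log(7)/2.
Integral = F(7/2) - F(1) = -log(7)/2 + log(73/4)/2.

Antiderivative: F(y) = log(y**2 + 6)/2; value = -log(7)/2 + log(73/4)/2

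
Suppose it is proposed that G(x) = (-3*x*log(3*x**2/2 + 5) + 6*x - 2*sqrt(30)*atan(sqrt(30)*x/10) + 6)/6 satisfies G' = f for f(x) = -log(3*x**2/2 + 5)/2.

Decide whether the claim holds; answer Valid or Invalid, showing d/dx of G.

Valid - differentiating G returns exactly f.

d/dx[G] = -log(3*x**2/2 + 5)/2
This equals f(x) exactly, so the claim holds.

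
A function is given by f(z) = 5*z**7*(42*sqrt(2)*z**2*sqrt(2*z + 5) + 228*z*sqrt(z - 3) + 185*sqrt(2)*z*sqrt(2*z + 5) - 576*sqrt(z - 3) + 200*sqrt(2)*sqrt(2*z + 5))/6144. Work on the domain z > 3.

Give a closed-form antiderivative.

Recognize the product-rule pattern: f = u'v + uv' with u = -5*z**8/256, v = -(z - 3)**(3/2) - (z + 5/2)**(5/2)/3, so integration by parts undoes it.
Check: d/dz[-5*z**8*(-(z - 3)**(3/2) - (z + 5/2)**(5/2)/3)/256] = 35*sqrt(2)*z**9*sqrt(2*z + 5)/1024 + 95*z**8*sqrt(z - 3)/512 + 925*sqrt(2)*z**8*sqrt(2*z + 5)/6144 - 15*z**7*sqrt(z - 3)/32 + 125*sqrt(2)*z**7*sqrt(2*z + 5)/768, which equals f(z).

An antiderivative is F(z) = -5*z**8*(-(z - 3)**(3/2) - (z + 5/2)**(5/2)/3)/256.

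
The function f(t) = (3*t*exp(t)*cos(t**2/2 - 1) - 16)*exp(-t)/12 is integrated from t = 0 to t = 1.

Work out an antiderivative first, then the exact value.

A candidate is checked by its d/dt: the result must match f(t).
F(t) = (3*exp(t)*sin(t**2/2 - 1) + 16)*exp(-t)/12 is an antiderivative of f.
Check: d/dt[(3*exp(t)*sin(t**2/2 - 1) + 16)*exp(-t)/12] = (3*t*exp(t)*cos(t**2/2 - 1) - 16)*exp(-t)/12 = f(t).
F(1) = -sin(1/2)/4 + 4*exp(-1)/3; F(0) = 4/3 - sin(1)/4.
Integral = F(1) - F(0) = -4/3 - sin(1/2)/4 + sin(1)/4 + 4*exp(-1)/3.

Antiderivative: F(t) = (3*exp(t)*sin(t**2/2 - 1) + 16)*exp(-t)/12; value = -4/3 - sin(1/2)/4 + sin(1)/4 + 4*exp(-1)/3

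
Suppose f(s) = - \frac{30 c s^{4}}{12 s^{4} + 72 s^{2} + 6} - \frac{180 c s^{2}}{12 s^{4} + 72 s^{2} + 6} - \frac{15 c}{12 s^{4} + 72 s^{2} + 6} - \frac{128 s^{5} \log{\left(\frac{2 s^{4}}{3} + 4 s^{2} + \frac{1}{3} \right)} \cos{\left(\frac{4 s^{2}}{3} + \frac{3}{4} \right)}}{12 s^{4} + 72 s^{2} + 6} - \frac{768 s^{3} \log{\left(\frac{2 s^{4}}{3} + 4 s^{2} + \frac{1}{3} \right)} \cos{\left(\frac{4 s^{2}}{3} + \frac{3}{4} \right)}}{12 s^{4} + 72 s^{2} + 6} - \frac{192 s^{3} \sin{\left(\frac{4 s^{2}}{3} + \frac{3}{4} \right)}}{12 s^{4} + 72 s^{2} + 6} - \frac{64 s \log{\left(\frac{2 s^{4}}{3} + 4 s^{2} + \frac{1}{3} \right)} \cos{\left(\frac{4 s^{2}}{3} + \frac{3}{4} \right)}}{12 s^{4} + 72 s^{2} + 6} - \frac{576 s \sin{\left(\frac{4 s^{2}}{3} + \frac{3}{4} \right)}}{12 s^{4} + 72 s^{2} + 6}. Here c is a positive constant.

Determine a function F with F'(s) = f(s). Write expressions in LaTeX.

An antiderivative is F(s) = - \frac{5 c s}{2} - 4 \log{\left(\frac{2 s^{4}}{3} + 4 s^{2} + \frac{1}{3} \right)} \sin{\left(\frac{4 s^{2}}{3} + \frac{3}{4} \right)}.

The integrand splits into summands that can be handled one at a time.
Check: d/ds[- \frac{5 c s}{2} - 4 \log{\left(\frac{2 s^{4}}{3} + 4 s^{2} + \frac{1}{3} \right)} \sin{\left(\frac{4 s^{2}}{3} + \frac{3}{4} \right)}] = \frac{- 30 c s^{4} - 180 c s^{2} - 15 c - 128 s^{5} \log{\left(\frac{2 s^{4}}{3} + 4 s^{2} + \frac{1}{3} \right)} \cos{\left(\frac{4 s^{2}}{3} + \frac{3}{4} \right)} - 768 s^{3} \log{\left(\frac{2 s^{4}}{3} + 4 s^{2} + \frac{1}{3} \right)} \cos{\left(\frac{4 s^{2}}{3} + \frac{3}{4} \right)} - 192 s^{3} \sin{\left(\frac{4 s^{2}}{3} + \frac{3}{4} \right)} - 64 s \log{\left(\frac{2 s^{4}}{3} + 4 s^{2} + \frac{1}{3} \right)} \cos{\left(\frac{4 s^{2}}{3} + \frac{3}{4} \right)} - 576 s \sin{\left(\frac{4 s^{2}}{3} + \frac{3}{4} \right)}}{12 s^{4} + 72 s^{2} + 6}, which equals f(s).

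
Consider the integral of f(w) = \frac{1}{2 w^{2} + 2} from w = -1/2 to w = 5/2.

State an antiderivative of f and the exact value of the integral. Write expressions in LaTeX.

Check any antiderivative F(w) by computing F'(w) and comparing it with f(w).
F(w) = \frac{\operatorname{atan}{\left(w \right)}}{2} is an antiderivative of f.
Check: d/dw[\frac{\operatorname{atan}{\left(w \right)}}{2}] = \frac{1}{2 w^{2} + 2} = f(w).
F(5/2) = \frac{\operatorname{atan}{\left(\frac{5}{2} \right)}}{2}; F(-1/2) = - \frac{\operatorname{atan}{\left(\frac{1}{2} \right)}}{2}.
Integral = F(5/2) - F(-1/2) = \frac{\operatorname{atan}{\left(\frac{1}{2} \right)}}{2} + \frac{\operatorname{atan}{\left(\frac{5}{2} \right)}}{2}.

Antiderivative: F(w) = \frac{\operatorname{atan}{\left(w \right)}}{2}; value = \frac{\operatorname{atan}{\left(\frac{1}{2} \right)}}{2} + \frac{\operatorname{atan}{\left(\frac{5}{2} \right)}}{2}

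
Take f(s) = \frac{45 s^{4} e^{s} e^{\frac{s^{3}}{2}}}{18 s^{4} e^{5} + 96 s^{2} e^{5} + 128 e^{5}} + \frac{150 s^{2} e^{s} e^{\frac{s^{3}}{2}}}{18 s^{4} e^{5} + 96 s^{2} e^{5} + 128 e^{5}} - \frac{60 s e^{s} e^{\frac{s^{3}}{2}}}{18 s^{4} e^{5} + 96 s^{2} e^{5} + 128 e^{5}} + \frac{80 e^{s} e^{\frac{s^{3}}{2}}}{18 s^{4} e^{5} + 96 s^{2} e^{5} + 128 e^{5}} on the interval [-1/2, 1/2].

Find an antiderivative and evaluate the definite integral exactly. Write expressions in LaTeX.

Antiderivative: F(s) = \frac{5 e^{\frac{s^{3}}{2} + s - 5}}{3 s^{2} + 8}; value = - \frac{4}{7 e^{\frac{89}{16}}} + \frac{4}{7 e^{\frac{71}{16}}}

f has the shape u'v + uv' for u = \frac{5}{2 \left(\frac{3 s^{2}}{2} + 4\right)} and v = e^{\frac{s^{3}}{2} + s - 5} — it is the derivative of the product u*v.
F(s) = \frac{5 e^{\frac{s^{3}}{2} + s - 5}}{3 s^{2} + 8} is an antiderivative of f.
Check: d/ds[\frac{5 e^{\frac{s^{3}}{2} + s - 5}}{3 s^{2} + 8}] = \frac{\frac{45 s^{4} e^{s} e^{\frac{s^{3}}{2}}}{e^{5}} + \frac{150 s^{2} e^{s} e^{\frac{s^{3}}{2}}}{e^{5}} - \frac{60 s e^{s} e^{\frac{s^{3}}{2}}}{e^{5}} + \frac{80 e^{s} e^{\frac{s^{3}}{2}}}{e^{5}}}{18 s^{4} + 96 s^{2} + 128}, which equals f(s).
F(1/2) = \frac{4}{7 e^{\frac{71}{16}}}; F(-1/2) = \frac{4}{7 e^{\frac{89}{16}}}.
Integral = F(1/2) - F(-1/2) = - \frac{4}{7 e^{\frac{89}{16}}} + \frac{4}{7 e^{\frac{71}{16}}}.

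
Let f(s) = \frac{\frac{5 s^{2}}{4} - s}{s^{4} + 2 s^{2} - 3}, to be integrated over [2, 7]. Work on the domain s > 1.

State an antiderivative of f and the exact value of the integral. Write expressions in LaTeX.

The denominator factors as 4 \left(s - 1\right) \left(s + 1\right) \left(s^{2} + 3\right); partial fractions split f into directly integrable pieces: \frac{4 s + 15}{16 \left(s^{2} + 3\right)} - \frac{9}{32 \left(s + 1\right)} + \frac{1}{32 \left(s - 1\right)}.
F(s) = \frac{\log{\left(s - 1 \right)}}{32} - \frac{9 \log{\left(s + 1 \right)}}{32} + \frac{\log{\left(s^{2} + 3 \right)}}{8} + \frac{5 \sqrt{3} \operatorname{atan}{\left(\frac{\sqrt{3} s}{3} \right)}}{16} is an antiderivative of f.
Check: d/ds[\frac{\log{\left(s - 1 \right)}}{32} - \frac{9 \log{\left(s + 1 \right)}}{32} + \frac{\log{\left(s^{2} + 3 \right)}}{8} + \frac{5 \sqrt{3} \operatorname{atan}{\left(\frac{\sqrt{3} s}{3} \right)}}{16}] = \frac{5 s^{2} - 4 s}{4 s^{4} + 8 s^{2} - 12}, which equals f(s).
F(7) = - \frac{9 \log{\left(8 \right)}}{32} + \frac{\log{\left(6 \right)}}{32} + \frac{\log{\left(52 \right)}}{8} + \frac{5 \sqrt{3} \operatorname{atan}{\left(\frac{7 \sqrt{3}}{3} \right)}}{16}; F(2) = - \frac{9 \log{\left(3 \right)}}{32} + \frac{\log{\left(7 \right)}}{8} + \frac{5 \sqrt{3} \operatorname{atan}{\left(\frac{2 \sqrt{3}}{3} \right)}}{16}.
Integral = F(7) - F(2) = - \frac{9 \log{\left(8 \right)}}{32} - \frac{5 \sqrt{3} \operatorname{atan}{\left(\frac{2 \sqrt{3}}{3} \right)}}{16} - \frac{\log{\left(7 \right)}}{8} + \frac{\log{\left(6 \right)}}{32} + \frac{9 \log{\left(3 \right)}}{32} + \frac{\log{\left(52 \right)}}{8} + \frac{5 \sqrt{3} \operatorname{atan}{\left(\frac{7 \sqrt{3}}{3} \right)}}{16}.

Antiderivative: F(s) = \frac{\log{\left(s - 1 \right)}}{32} - \frac{9 \log{\left(s + 1 \right)}}{32} + \frac{\log{\left(s^{2} + 3 \right)}}{8} + \frac{5 \sqrt{3} \operatorname{atan}{\left(\frac{\sqrt{3} s}{3} \right)}}{16}; value = - \frac{9 \log{\left(8 \right)}}{32} - \frac{5 \sqrt{3} \operatorname{atan}{\left(\frac{2 \sqrt{3}}{3} \right)}}{16} - \frac{\log{\left(7 \right)}}{8} + \frac{\log{\left(6 \right)}}{32} + \frac{9 \log{\left(3 \right)}}{32} + \frac{\log{\left(52 \right)}}{8} + \frac{5 \sqrt{3} \operatorname{atan}{\left(\frac{7 \sqrt{3}}{3} \right)}}{16}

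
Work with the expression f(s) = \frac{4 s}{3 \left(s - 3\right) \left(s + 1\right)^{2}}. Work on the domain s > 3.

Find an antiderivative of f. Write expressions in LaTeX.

An antiderivative is F(s) = - \frac{- 3 s \log{\left(s - 3 \right)} + 3 s \log{\left(s + 1 \right)} - 3 \log{\left(s - 3 \right)} + 3 \log{\left(s + 1 \right)} + 4}{12 \left(s + 1\right)}.

The denominator factors as 3 \left(s - 3\right) \left(s + 1\right)^{2}; partial fractions split f into directly integrable pieces: - \frac{1}{4 \left(s + 1\right)} + \frac{1}{3 \left(s + 1\right)^{2}} + \frac{1}{4 \left(s - 3\right)}.
Check: d/ds[- \frac{- 3 s \log{\left(s - 3 \right)} + 3 s \log{\left(s + 1 \right)} - 3 \log{\left(s - 3 \right)} + 3 \log{\left(s + 1 \right)} + 4}{12 \left(s + 1\right)}] = \frac{4 s}{3 s^{3} - 3 s^{2} - 15 s - 9}, which equals f(s).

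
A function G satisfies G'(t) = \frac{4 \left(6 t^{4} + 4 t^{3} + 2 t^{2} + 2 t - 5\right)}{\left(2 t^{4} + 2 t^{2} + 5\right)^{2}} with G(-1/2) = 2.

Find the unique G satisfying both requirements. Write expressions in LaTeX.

Recognize the product-rule pattern: G'(t) = u'v + uv' with u = \frac{1}{t^{4} + t^{2} + \frac{5}{2}}, v = - 2 t - 1, so integration by parts undoes it.
A general antiderivative is \frac{- 2 t - 1}{t^{4} + t^{2} + \frac{5}{2}} + C.
The condition gives C = 2 - (0) = 2.
So G(t) = \frac{4 \left(t^{4} + t^{2} - t + 2\right)}{2 t^{4} + 2 t^{2} + 5}.
Check: d/dt[\frac{4 \left(t^{4} + t^{2} - t + 2\right)}{2 t^{4} + 2 t^{2} + 5}] = \frac{24 t^{4} + 16 t^{3} + 8 t^{2} + 8 t - 20}{4 t^{8} + 8 t^{6} + 24 t^{4} + 20 t^{2} + 25}, which equals G'(t).

G(t) = \frac{4 \left(t^{4} + t^{2} - t + 2\right)}{2 t^{4} + 2 t^{2} + 5}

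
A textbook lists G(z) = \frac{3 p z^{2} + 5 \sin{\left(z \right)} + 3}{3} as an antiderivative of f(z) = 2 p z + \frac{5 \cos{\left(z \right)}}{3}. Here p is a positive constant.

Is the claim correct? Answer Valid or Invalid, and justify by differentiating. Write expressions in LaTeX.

Valid - differentiating G returns exactly f.

d/dz[G] = 2 p z + \frac{5 \cos{\left(z \right)}}{3}
This equals f(z) exactly, so the claim holds.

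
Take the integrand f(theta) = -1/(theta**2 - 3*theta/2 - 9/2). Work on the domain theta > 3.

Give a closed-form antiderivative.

An antiderivative is F(theta) = 2*(-log(theta - 3) + log(theta + 3/2))/9.

The denominator factors as (theta - 3)*(2*theta + 3); partial fractions split f into directly integrable pieces: 4/(9*(2*theta + 3)) - 2/(9*(theta - 3)).
Check: d/dtheta[2*(-log(theta - 3) + log(theta + 3/2))/9] = -2/(2*theta**2 - 3*theta - 9), which equals f(theta).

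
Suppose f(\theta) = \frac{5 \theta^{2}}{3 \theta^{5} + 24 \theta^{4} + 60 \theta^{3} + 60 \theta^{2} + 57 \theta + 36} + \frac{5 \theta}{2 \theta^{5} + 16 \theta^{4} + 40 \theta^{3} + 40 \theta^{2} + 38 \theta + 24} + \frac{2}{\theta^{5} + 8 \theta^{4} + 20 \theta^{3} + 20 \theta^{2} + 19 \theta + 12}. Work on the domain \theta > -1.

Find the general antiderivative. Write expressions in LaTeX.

Factor the denominator (6 \left(\theta + 1\right) \left(\theta + 3\right) \left(\theta + 4\right) \left(\theta^{2} + 1\right)) and decompose: f = \frac{12 \theta + 139}{1020 \left(\theta^{2} + 1\right)} + \frac{56}{153 \left(\theta + 4\right)} - \frac{19}{40 \left(\theta + 3\right)} + \frac{7}{72 \left(\theta + 1\right)}; each piece integrates to a log, atan, or power term.
Check: d/d\theta[\frac{595 \log{\left(\theta + 1 \right)} - 2907 \log{\left(\theta + 3 \right)} + 2240 \log{\left(\theta + 4 \right)} + 36 \log{\left(\theta^{2} + 1 \right)} + 834 \operatorname{atan}{\left(\theta \right)}}{6120}] = \frac{10 \theta^{2} + 15 \theta + 12}{6 \theta^{5} + 48 \theta^{4} + 120 \theta^{3} + 120 \theta^{2} + 114 \theta + 72}, which equals f(\theta).

F(\theta) = \frac{595 \log{\left(\theta + 1 \right)} - 2907 \log{\left(\theta + 3 \right)} + 2240 \log{\left(\theta + 4 \right)} + 36 \log{\left(\theta^{2} + 1 \right)} + 834 \operatorname{atan}{\left(\theta \right)}}{6120} + C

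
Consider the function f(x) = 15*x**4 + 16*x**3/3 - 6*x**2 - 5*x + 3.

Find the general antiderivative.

Integrate term by term and add the pieces.
Check: d/dx[3*x**5 + 4*x**4/3 - 2*x**3 - 5*x**2/2 + 3*x] = 15*x**4 + 16*x**3/3 - 6*x**2 - 5*x + 3 = f(x).

F(x) = 3*x**5 + 4*x**4/3 - 2*x**3 - 5*x**2/2 + 3*x + C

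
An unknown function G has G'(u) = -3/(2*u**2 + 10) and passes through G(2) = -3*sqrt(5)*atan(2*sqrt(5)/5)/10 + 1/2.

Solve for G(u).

G(u) = -3*sqrt(5)*atan(sqrt(5)*u/5)/10 + 1/2

A first test for any G(u): its u-derivative must equal the given G'(u).
A general antiderivative is -3*sqrt(5)*atan(sqrt(5)*u/5)/10 + C.
The condition gives C = -3*sqrt(5)*atan(2*sqrt(5)/5)/10 + 1/2 - (-3*sqrt(5)*atan(2*sqrt(5)/5)/10) = 1/2.
So G(u) = -3*sqrt(5)*atan(sqrt(5)*u/5)/10 + 1/2.
Check: d/du[-3*sqrt(5)*atan(sqrt(5)*u/5)/10 + 1/2] = -3/(2*u**2 + 10) = G'(u).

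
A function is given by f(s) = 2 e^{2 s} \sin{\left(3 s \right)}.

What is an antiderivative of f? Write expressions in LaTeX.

An antiderivative is F(s) = - \frac{2 \left(- 2 \sin{\left(3 s \right)} + 3 \cos{\left(3 s \right)}\right) e^{2 s}}{13}.

Any candidate F(s) must reproduce f(s) exactly when differentiated.
Check: d/ds[- \frac{2 \left(- 2 \sin{\left(3 s \right)} + 3 \cos{\left(3 s \right)}\right) e^{2 s}}{13}] = 2 e^{2 s} \sin{\left(3 s \right)} = f(s).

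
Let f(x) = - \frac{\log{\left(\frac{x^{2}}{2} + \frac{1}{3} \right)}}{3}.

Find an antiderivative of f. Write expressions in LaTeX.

An antiderivative is F(x) = - \frac{x \log{\left(3 x^{2} + 2 \right)}}{3} + \frac{x \log{\left(6 \right)}}{3} + \frac{2 x}{3} - \frac{2 \sqrt{6} \operatorname{atan}{\left(\frac{\sqrt{6} x}{2} \right)}}{9}.

A first test for any F(x): its x-derivative must equal f(x) identically.
Check: d/dx[- \frac{x \log{\left(3 x^{2} + 2 \right)}}{3} + \frac{x \log{\left(6 \right)}}{3} + \frac{2 x}{3} - \frac{2 \sqrt{6} \operatorname{atan}{\left(\frac{\sqrt{6} x}{2} \right)}}{9}] = - \frac{\log{\left(3 x^{2} + 2 \right)}}{3} + \frac{\log{\left(6 \right)}}{3}, which equals f(x).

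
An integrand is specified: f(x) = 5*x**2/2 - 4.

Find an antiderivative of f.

An antiderivative is F(x) = x*(5*x**2 - 24)/6.

A candidate is checked by its d/dx: the result must match f(x).
Check: d/dx[x*(5*x**2 - 24)/6] = 5*x**2/2 - 4 = f(x).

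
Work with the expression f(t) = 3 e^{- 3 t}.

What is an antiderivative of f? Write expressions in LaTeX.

An antiderivative is F(t) = - e^{- 3 t}.

Since d/dt undoes antidifferentiation here, F'(t) = f(t) is required of F(t).
Check: d/dt[- e^{- 3 t}] = 3 e^{- 3 t} = f(t).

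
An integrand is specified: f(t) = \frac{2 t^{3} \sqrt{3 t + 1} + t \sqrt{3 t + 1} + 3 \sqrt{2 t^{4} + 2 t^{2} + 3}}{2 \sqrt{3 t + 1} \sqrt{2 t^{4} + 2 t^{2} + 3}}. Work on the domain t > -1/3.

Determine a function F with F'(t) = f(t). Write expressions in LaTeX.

An antiderivative is F(t) = \frac{4 \sqrt{3 t + 1} + \sqrt{2 t^{4} + 2 t^{2} + 3}}{4}.

A candidate is checked by its d/dt: the result must match f(t).
Check: d/dt[\frac{4 \sqrt{3 t + 1} + \sqrt{2 t^{4} + 2 t^{2} + 3}}{4}] = \frac{2 t^{3} \sqrt{3 t + 1} + t \sqrt{3 t + 1} + 3 \sqrt{2 t^{4} + 2 t^{2} + 3}}{2 \sqrt{3 t + 1} \sqrt{2 t^{4} + 2 t^{2} + 3}} = f(t).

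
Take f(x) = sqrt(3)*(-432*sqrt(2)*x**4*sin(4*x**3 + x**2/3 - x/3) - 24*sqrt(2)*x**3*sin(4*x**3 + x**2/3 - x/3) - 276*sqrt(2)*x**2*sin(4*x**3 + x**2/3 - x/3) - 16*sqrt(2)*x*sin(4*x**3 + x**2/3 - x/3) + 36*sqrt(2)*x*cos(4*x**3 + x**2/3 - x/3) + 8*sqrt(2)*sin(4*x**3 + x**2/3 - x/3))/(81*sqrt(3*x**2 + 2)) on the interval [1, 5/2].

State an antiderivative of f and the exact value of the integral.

f has the shape u'v + uv' for u = 4*sqrt(2*x**2 + 4/3)/9 and v = cos(4*x**3 + x**2/3 - x/3) — it is the derivative of the product u*v.
F(x) = 4*sqrt(6)*sqrt(3*x**2 + 2)*cos(4*x**3 + x**2/3 - x/3)/27 is an antiderivative of f.
Check: d/dx[4*sqrt(6)*sqrt(3*x**2 + 2)*cos(4*x**3 + x**2/3 - x/3)/27] = (-432*sqrt(6)*x**4*sin(4*x**3 + x**2/3 - x/3) - 24*sqrt(6)*x**3*sin(4*x**3 + x**2/3 - x/3) - 276*sqrt(6)*x**2*sin(4*x**3 + x**2/3 - x/3) - 16*sqrt(6)*x*sin(4*x**3 + x**2/3 - x/3) + 36*sqrt(6)*x*cos(4*x**3 + x**2/3 - x/3) + 8*sqrt(6)*sin(4*x**3 + x**2/3 - x/3))/(81*sqrt(3*x**2 + 2)), which equals f(x).
F(5/2) = 2*sqrt(498)*cos(255/4)/27; F(1) = 4*sqrt(30)*cos(4)/27.
Integral = F(5/2) - F(1) = -4*sqrt(30)*cos(4)/27 + 2*sqrt(498)*cos(255/4)/27.

Antiderivative: F(x) = 4*sqrt(6)*sqrt(3*x**2 + 2)*cos(4*x**3 + x**2/3 - x/3)/27; value = -4*sqrt(30)*cos(4)/27 + 2*sqrt(498)*cos(255/4)/27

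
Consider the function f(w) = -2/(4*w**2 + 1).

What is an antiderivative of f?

For F(w) to be correct the identity F'(w) - f(w) = 0 must hold.
Check: d/dw[-atan(2*w)] = -2/(4*w**2 + 1) = f(w).

An antiderivative is F(w) = -atan(2*w).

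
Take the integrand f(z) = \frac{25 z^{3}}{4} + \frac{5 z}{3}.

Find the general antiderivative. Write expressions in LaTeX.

F(z) = \frac{\left(15 z^{2} + 4\right)^{2}}{144} + C

The substitution u = \frac{5 z^{2}}{4} + \frac{1}{3} works: f is exactly (dF/du)*(du/dz) for that inner function.
Check: d/dz[\frac{\left(15 z^{2} + 4\right)^{2}}{144}] = \frac{25 z^{3}}{4} + \frac{5 z}{3} = f(z).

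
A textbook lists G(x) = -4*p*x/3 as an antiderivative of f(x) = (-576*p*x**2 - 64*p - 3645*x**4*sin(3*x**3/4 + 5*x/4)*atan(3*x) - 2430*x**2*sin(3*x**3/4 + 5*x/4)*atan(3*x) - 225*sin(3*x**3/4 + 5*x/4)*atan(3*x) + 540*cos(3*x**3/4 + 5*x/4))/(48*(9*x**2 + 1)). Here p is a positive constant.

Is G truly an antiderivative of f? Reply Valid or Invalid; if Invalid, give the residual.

Invalid: d/dx[G] - f = (1215*x**4*sin(3*x**3/4 + 5*x/4)*atan(3*x) + 810*x**2*sin(3*x**3/4 + 5*x/4)*atan(3*x) + 75*sin(3*x**3/4 + 5*x/4)*atan(3*x) - 180*cos(3*x**3/4 + 5*x/4))/(144*x**2 + 16), which is not 0.

d/dx[G] = -4*p/3
d/dx[G] - f(x) = (1215*x**4*sin(3*x**3/4 + 5*x/4)*atan(3*x) + 810*x**2*sin(3*x**3/4 + 5*x/4)*atan(3*x) + 75*sin(3*x**3/4 + 5*x/4)*atan(3*x) - 180*cos(3*x**3/4 + 5*x/4))/(144*x**2 + 16) != 0.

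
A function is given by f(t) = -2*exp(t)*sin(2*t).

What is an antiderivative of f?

An antiderivative is F(t) = -2*exp(t)*sin(2*t)/5 + 4*exp(t)*cos(2*t)/5.

An antiderivative F(t) passes only if d/dt[F] lands on f(t) exactly.
Check: d/dt[-2*exp(t)*sin(2*t)/5 + 4*exp(t)*cos(2*t)/5] = -2*exp(t)*sin(2*t) = f(t).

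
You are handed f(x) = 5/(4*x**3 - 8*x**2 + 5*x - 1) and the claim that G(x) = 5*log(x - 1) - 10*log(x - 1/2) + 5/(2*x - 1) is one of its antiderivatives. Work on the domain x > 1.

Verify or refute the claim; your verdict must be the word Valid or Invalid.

Invalid: d/dx[G] - f = -10/(2*x - 1), which is not 0.

d/dx[G] = (-20*x**2 + 30*x - 5)/(4*x**3 - 8*x**2 + 5*x - 1)
d/dx[G] - f(x) = -10/(2*x - 1) != 0.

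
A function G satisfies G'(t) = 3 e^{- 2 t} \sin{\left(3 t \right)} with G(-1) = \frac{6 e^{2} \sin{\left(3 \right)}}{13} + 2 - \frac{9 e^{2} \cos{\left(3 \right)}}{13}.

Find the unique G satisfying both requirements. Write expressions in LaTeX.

Check a candidate G(t) by differentiating: d/dt[G] must match the given G'(t).
A general antiderivative is - \frac{6 e^{- 2 t} \sin{\left(3 t \right)}}{13} - \frac{9 e^{- 2 t} \cos{\left(3 t \right)}}{13} + C.
The condition gives C = \frac{6 e^{2} \sin{\left(3 \right)}}{13} + 2 - \frac{9 e^{2} \cos{\left(3 \right)}}{13} - (\frac{6 e^{2} \sin{\left(3 \right)}}{13} - \frac{9 e^{2} \cos{\left(3 \right)}}{13}) = 2.
So G(t) = - \frac{\left(- 26 e^{2 t} + 6 \sin{\left(3 t \right)} + 9 \cos{\left(3 t \right)}\right) e^{- 2 t}}{13}.
Check: d/dt[- \frac{\left(- 26 e^{2 t} + 6 \sin{\left(3 t \right)} + 9 \cos{\left(3 t \right)}\right) e^{- 2 t}}{13}] = 3 e^{- 2 t} \sin{\left(3 t \right)} = G'(t).

G(t) = - \frac{\left(- 26 e^{2 t} + 6 \sin{\left(3 t \right)} + 9 \cos{\left(3 t \right)}\right) e^{- 2 t}}{13}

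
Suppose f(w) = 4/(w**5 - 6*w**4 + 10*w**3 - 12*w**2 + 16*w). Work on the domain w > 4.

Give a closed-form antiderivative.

Factor the denominator (w*(w - 4)*(w - 2)*(w**2 + 2)) and decompose: f = -(w - 2)/(9*(w**2 + 2)) - 1/(6*(w - 2)) + 1/(36*(w - 4)) + 1/(4*w); each piece integrates to a log, atan, or power term.
Check: d/dw[log(w)/4 + log(w - 4)/36 - log(w - 2)/6 - log(w**2 + 2)/18 + sqrt(2)*atan(sqrt(2)*w/2)/9] = 4/(w**5 - 6*w**4 + 10*w**3 - 12*w**2 + 16*w) = f(w).

An antiderivative is F(w) = log(w)/4 + log(w - 4)/36 - log(w - 2)/6 - log(w**2 + 2)/18 + sqrt(2)*atan(sqrt(2)*w/2)/9.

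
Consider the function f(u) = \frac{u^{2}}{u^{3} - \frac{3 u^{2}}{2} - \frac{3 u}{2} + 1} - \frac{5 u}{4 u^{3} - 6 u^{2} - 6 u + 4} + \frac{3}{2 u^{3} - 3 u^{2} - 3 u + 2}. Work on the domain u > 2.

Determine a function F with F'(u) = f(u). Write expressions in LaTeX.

An antiderivative is F(u) = \frac{2 \log{\left(u - 2 \right)}}{3} - \frac{\log{\left(u - \frac{1}{2} \right)}}{2} + \frac{5 \log{\left(u + 1 \right)}}{6}.

Factor the denominator (2 \left(u - 2\right) \left(u + 1\right) \left(2 u - 1\right)) and decompose: f = - \frac{1}{2 u - 1} + \frac{5}{6 \left(u + 1\right)} + \frac{2}{3 \left(u - 2\right)}; each piece integrates to a log, atan, or power term.
Check: d/du[\frac{2 \log{\left(u - 2 \right)}}{3} - \frac{\log{\left(u - \frac{1}{2} \right)}}{2} + \frac{5 \log{\left(u + 1 \right)}}{6}] = \frac{4 u^{2} - 5 u + 6}{4 u^{3} - 6 u^{2} - 6 u + 4}, which equals f(u).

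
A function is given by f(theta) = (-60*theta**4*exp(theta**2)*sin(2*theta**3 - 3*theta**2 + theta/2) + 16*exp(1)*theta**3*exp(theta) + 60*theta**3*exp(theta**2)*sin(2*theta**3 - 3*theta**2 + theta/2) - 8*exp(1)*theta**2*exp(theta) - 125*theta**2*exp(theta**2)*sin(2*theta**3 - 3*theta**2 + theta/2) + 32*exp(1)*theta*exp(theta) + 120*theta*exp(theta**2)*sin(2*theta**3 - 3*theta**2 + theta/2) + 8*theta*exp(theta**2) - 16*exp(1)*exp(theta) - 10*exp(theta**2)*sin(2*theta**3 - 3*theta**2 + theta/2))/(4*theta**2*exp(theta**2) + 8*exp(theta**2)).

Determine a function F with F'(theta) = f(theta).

Whatever form F(theta) takes, F'(theta) = f(theta) is non-negotiable.
Check: d/dtheta[(-4*exp(-theta**2 + theta + 1) + 2*log(theta**2 + 2) + 5*cos(2*theta**3 - 3*theta**2 + theta/2))/2] = (-60*theta**4*sin(2*theta**3 - 3*theta**2 + theta/2) + 16*exp(1)*theta**3*exp(theta)*exp(-theta**2) + 60*theta**3*sin(2*theta**3 - 3*theta**2 + theta/2) - 8*exp(1)*theta**2*exp(theta)*exp(-theta**2) - 125*theta**2*sin(2*theta**3 - 3*theta**2 + theta/2) + 32*exp(1)*theta*exp(theta)*exp(-theta**2) + 120*theta*sin(2*theta**3 - 3*theta**2 + theta/2) + 8*theta - 16*exp(1)*exp(theta)*exp(-theta**2) - 10*sin(2*theta**3 - 3*theta**2 + theta/2))/(4*theta**2 + 8), which equals f(theta).

An antiderivative is F(theta) = (-4*exp(-theta**2 + theta + 1) + 2*log(theta**2 + 2) + 5*cos(2*theta**3 - 3*theta**2 + theta/2))/2.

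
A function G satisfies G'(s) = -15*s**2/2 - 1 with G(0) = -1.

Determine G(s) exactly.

G(s) = -(5*s**3 + 2*s + 2)/2

For G(s) to be correct, d/ds[G] must agree with the stated G'(s) identically.
A general antiderivative is -5*s**3/2 - s + C.
The condition gives C = -1 - (0) = -1.
So G(s) = -(5*s**3 + 2*s + 2)/2.
Check: d/ds[-(5*s**3 + 2*s + 2)/2] = -15*s**2/2 - 1 = G'(s).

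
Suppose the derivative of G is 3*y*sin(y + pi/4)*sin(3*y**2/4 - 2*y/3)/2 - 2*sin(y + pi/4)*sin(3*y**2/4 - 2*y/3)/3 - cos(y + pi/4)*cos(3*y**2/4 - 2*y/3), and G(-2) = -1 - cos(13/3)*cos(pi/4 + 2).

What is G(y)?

G(y) = -sin(y + pi/4)*cos(3*y**2/4 - 2*y/3) - 1

G'(y) has the shape u'v + uv' for u = -cos(3*y**2/4 - 2*y/3) and v = sin(y + pi/4) — it is the derivative of the product u*v.
A general antiderivative is -sin(y + pi/4)*cos(3*y**2/4 - 2*y/3) + C.
The condition gives C = -1 - cos(13/3)*cos(pi/4 + 2) - (-cos(13/3)*cos(pi/4 + 2)) = -1.
So G(y) = -sin(y + pi/4)*cos(3*y**2/4 - 2*y/3) - 1.
Check: d/dy[-sin(y + pi/4)*cos(3*y**2/4 - 2*y/3) - 1] = 3*y*sin(y + pi/4)*sin(3*y**2/4 - 2*y/3)/2 - 2*sin(y + pi/4)*sin(3*y**2/4 - 2*y/3)/3 - cos(y + pi/4)*cos(3*y**2/4 - 2*y/3) = G'(y).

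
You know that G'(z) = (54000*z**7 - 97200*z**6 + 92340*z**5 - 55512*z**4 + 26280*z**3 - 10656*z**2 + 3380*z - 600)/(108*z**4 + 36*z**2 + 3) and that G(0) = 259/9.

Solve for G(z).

G(z) = (6750*z**6 - 16200*z**5 + 19710*z**4 - 14256*z**3 + 6624*z**2 - 1800*z + 259)/(54*z**2 + 9)

G'(z) has the shape u'v + uv' for u = 2/(2*z**2 + 1/3) and v = (5*z**2 - 4*z + 5/3)**3 — it is the derivative of the product u*v.
A general antiderivative is 2*(5*z**2 - 4*z + 5/3)**3/(2*z**2 + 1/3) + C.
The condition gives C = 259/9 - (250/9) = 1.
So G(z) = (6750*z**6 - 16200*z**5 + 19710*z**4 - 14256*z**3 + 6624*z**2 - 1800*z + 259)/(54*z**2 + 9).
Check: d/dz[(6750*z**6 - 16200*z**5 + 19710*z**4 - 14256*z**3 + 6624*z**2 - 1800*z + 259)/(54*z**2 + 9)] = (54000*z**7 - 97200*z**6 + 92340*z**5 - 55512*z**4 + 26280*z**3 - 10656*z**2 + 3380*z - 600)/(108*z**4 + 36*z**2 + 3) = G'(z).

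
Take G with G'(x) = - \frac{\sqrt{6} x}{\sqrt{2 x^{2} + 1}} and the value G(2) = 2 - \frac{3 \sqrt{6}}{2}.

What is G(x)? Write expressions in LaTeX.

G'(x) matches the chain-rule pattern g'(h)*h' with inner function h(x) = 3 x^{2} + \frac{3}{2}; substituting u = h(x) collapses the integral.
A general antiderivative is - \sqrt{3 x^{2} + \frac{3}{2}} + C.
The condition gives C = 2 - \frac{3 \sqrt{6}}{2} - (- \frac{3 \sqrt{6}}{2}) = 2.
So G(x) = 2 - \sqrt{3 x^{2} + \frac{3}{2}}.
Check: d/dx[2 - \sqrt{3 x^{2} + \frac{3}{2}}] = - \frac{\sqrt{6} x}{\sqrt{2 x^{2} + 1}} = G'(x).

G(x) = 2 - \sqrt{3 x^{2} + \frac{3}{2}}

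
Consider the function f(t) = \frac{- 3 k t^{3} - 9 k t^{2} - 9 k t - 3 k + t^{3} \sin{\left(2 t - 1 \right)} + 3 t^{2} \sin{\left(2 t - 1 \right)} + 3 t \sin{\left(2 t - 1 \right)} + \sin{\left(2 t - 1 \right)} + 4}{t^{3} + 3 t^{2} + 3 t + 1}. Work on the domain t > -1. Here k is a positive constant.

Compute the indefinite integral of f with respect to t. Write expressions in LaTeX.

An antiderivative F(t) passes only if d/dt[F] lands on f(t) exactly.
Check: d/dt[\frac{- 6 k t^{3} - 12 k t^{2} - 6 k t - t^{2} \cos{\left(2 t - 1 \right)} - 2 t \cos{\left(2 t - 1 \right)} - \cos{\left(2 t - 1 \right)} - 4}{2 t^{2} + 4 t + 2}] = \frac{- 3 k t^{3} - 9 k t^{2} - 9 k t - 3 k + t^{3} \sin{\left(2 t - 1 \right)} + 3 t^{2} \sin{\left(2 t - 1 \right)} + 3 t \sin{\left(2 t - 1 \right)} + \sin{\left(2 t - 1 \right)} + 4}{t^{3} + 3 t^{2} + 3 t + 1} = f(t).

F(t) = \frac{- 6 k t^{3} - 12 k t^{2} - 6 k t - t^{2} \cos{\left(2 t - 1 \right)} - 2 t \cos{\left(2 t - 1 \right)} - \cos{\left(2 t - 1 \right)} - 4}{2 t^{2} + 4 t + 2} + C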